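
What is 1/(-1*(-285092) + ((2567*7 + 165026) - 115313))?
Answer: 1/352774 ≈ 2.8347e-6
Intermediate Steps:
1/(-1*(-285092) + ((2567*7 + 165026) - 115313)) = 1/(285092 + ((17969 + 165026) - 115313)) = 1/(285092 + (182995 - 115313)) = 1/(285092 + 67682) = 1/352774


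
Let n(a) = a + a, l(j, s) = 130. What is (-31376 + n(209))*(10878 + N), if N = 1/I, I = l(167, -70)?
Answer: -21889488539/65 ≈ -3.3676e+8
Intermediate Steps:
I = 130
N = 1/130 ≈ 0.0076923
n(a) = 2*a
(-31376 + n(209))*(10878 + N) = (-31376 + 2*209)*(10878 + 1/130) = (-31376 + 418)*(1414141/130) = -30958*1414141/130 = -21889488539/65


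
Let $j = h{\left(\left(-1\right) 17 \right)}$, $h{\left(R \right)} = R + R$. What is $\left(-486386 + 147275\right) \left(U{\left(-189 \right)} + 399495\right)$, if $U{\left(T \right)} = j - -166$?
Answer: $-135517911597$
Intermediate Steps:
$h{\left(R \right)} = 2 R$
$j = -34$ ($j = 2 \left(\left(-1\right) 17\right) = 2 \left(-17\right) = -34$)
$U{\left(T \right)} = 132$ ($U{\left(T \right)} = -34 - -166 = -34 + 166 = 132$)
$\left(-486386 + 147275\right) \left(U{\left(-189 \right)} + 399495\right) = \left(-486386 + 147275\right) \left(132 + 399495\right) = \left(-339111\right) 399627 = -135517911597$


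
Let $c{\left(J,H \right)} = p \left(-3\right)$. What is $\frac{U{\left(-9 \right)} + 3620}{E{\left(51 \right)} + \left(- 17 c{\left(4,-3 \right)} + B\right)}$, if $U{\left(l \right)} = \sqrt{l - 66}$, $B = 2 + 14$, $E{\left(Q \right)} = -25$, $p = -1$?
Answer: $- \frac{181}{3} - \frac{i \sqrt{3}}{12} \approx -60.333 - 0.14434 i$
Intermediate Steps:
$c{\left(J,H \right)} = 3$ ($c{\left(J,H \right)} = \left(-1\right) \left(-3\right) = 3$)
$B = 16$
$U{\left(l \right)} = \sqrt{-66 + l}$
$\frac{U{\left(-9 \right)} + 3620}{E{\left(51 \right)} + \left(- 17 c{\left(4,-3 \right)} + B\right)} = \frac{\sqrt{-66 - 9} + 3620}{-25 + \left(\left(-17\right) 3 + 16\right)} = \frac{\sqrt{-75} + 3620}{-25 + \left(-51 + 16\right)} = \frac{5 i \sqrt{3} + 3620}{-25 - 35} = \frac{3620 + 5 i \sqrt{3}}{-60} = \left(3620 + 5 i \sqrt{3}\right) \left(- \frac{1}{60}\right) = - \frac{181}{3} - \frac{i \sqrt{3}}{12}$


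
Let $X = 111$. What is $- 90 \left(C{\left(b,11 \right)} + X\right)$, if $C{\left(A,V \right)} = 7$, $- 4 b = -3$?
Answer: $-10620$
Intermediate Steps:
$b = \frac{3}{4}$ ($b = \left(- \frac{1}{4}\right) \left(-3\right) = \frac{3}{4} \approx 0.75$)
$- 90 \left(C{\left(b,11 \right)} + X\right) = - 90 \left(7 + 111\right) = \left(-90\right) 118 = -10620$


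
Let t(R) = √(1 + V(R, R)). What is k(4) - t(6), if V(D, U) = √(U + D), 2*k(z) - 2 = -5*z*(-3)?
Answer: 31 - √(1 + 2*√3) ≈ 28.887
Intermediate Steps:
k(z) = 1 + 15*z/2 (k(z) = 1 + (-5*z*(-3))/2 = 1 + (15*z)/2 = 1 + 15*z/2)
V(D, U) = √(D + U)
t(R) = √(1 + √2*√R) (t(R) = √(1 + √(R + R)) = √(1 + √(2*R)) = √(1 + √2*√R))
k(4) - t(6) = (1 + (15/2)*4) - √(1 + √2*√6) = (1 + 30) - √(1 + 2*√3) = 31 - √(1 + 2*√3)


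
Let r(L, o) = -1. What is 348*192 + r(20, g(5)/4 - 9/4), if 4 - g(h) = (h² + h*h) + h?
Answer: 66815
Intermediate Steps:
g(h) = 4 - h - 2*h² (g(h) = 4 - ((h² + h*h) + h) = 4 - ((h² + h²) + h) = 4 - (2*h² + h) = 4 - (h + 2*h²) = 4 + (-h - 2*h²) = 4 - h - 2*h²)
348*192 + r(20, g(5)/4 - 9/4) = 348*192 - 1 = 66816 - 1 = 66815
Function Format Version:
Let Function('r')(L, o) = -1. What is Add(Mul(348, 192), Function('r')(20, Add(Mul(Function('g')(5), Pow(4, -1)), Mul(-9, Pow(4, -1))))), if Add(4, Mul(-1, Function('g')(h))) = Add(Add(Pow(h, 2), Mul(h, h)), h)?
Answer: 66815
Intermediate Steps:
Function('g')(h) = Add(4, Mul(-1, h), Mul(-2, Pow(h, 2))) (Function('g')(h) = Add(4, Mul(-1, Add(Add(Pow(h, 2), Mul(h, h)), h))) = Add(4, Mul(-1, Add(Add(Pow(h, 2), Pow(h, 2)), h))) = Add(4, Mul(-1, Add(Mul(2, Pow(h, 2)), h))) = Add(4, Mul(-1, Add(h, Mul(2, Pow(h, 2))))) = Add(4, Add(Mul(-1, h), Mul(-2, Pow(h, 2)))) = Add(4, Mul(-1, h), Mul(-2, Pow(h, 2))))
Add(Mul(348, 192), Function('r')(20, Add(Mul(Function('g')(5), Pow(4, -1)), Mul(-9, Pow(4, -1))))) = Add(Mul(348, 192), -1) = Add(66816, -1) = 66815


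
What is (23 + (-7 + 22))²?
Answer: 1444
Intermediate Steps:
(23 + (-7 + 22))² = (23 + 15)² = 38² = 1444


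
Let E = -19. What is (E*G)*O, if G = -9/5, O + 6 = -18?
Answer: -4104/5 ≈ -820.80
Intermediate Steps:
O = -24 (O = -6 - 18 = -24)
G = -9/5 (G = -9*1/5 = -9/5 ≈ -1.8000)
(E*G)*O = -19*(-9/5)*(-24) = (171/5)*(-24) = -4104/5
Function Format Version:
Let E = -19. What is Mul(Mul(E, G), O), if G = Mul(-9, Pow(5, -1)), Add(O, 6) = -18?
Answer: Rational(-4104, 5) ≈ -820.80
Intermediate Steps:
O = -24 (O = Add(-6, -18) = -24)
G = Rational(-9, 5) (G = Mul(-9, Rational(1, 5)) = Rational(-9, 5) ≈ -1.8000)
Mul(Mul(E, G), O) = Mul(Mul(-19, Rational(-9, 5)), -24) = Mul(Rational(171, 5), -24) = Rational(-4104, 5)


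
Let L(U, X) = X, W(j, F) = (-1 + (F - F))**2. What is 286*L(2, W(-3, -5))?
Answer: 286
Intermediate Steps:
W(j, F) = 1 (W(j, F) = (-1 + 0)**2 = (-1)**2 = 1)
286*L(2, W(-3, -5)) = 286*1 = 286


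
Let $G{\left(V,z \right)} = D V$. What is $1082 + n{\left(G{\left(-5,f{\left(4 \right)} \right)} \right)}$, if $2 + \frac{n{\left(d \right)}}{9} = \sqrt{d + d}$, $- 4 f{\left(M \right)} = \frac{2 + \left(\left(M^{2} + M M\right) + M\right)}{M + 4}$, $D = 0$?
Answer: $1064$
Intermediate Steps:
$f{\left(M \right)} = - \frac{2 + M + 2 M^{2}}{4 \left(4 + M\right)}$ ($f{\left(M \right)} = - \frac{\left(2 + \left(\left(M^{2} + M M\right) + M\right)\right) \frac{1}{M + 4}}{4} = - \frac{\left(2 + \left(\left(M^{2} + M^{2}\right) + M\right)\right) \frac{1}{4 + M}}{4} = - \frac{\left(2 + \left(2 M^{2} + M\right)\right) \frac{1}{4 + M}}{4} = - \frac{\left(2 + \left(M + 2 M^{2}\right)\right) \frac{1}{4 + M}}{4} = - \frac{\left(2 + M + 2 M^{2}\right) \frac{1}{4 + M}}{4} = - \frac{\frac{1}{4 + M} \left(2 + M + 2 M^{2}\right)}{4} = - \frac{2 + M + 2 M^{2}}{4 \left(4 + M\right)}$)
$G{\left(V,z \right)} = 0$ ($G{\left(V,z \right)} = 0 V = 0$)
$n{\left(d \right)} = -18 + 9 \sqrt{2} \sqrt{d}$ ($n{\left(d \right)} = -18 + 9 \sqrt{d + d} = -18 + 9 \sqrt{2 d} = -18 + 9 \sqrt{2} \sqrt{d}$)
$1082 + n{\left(G{\left(-5,f{\left(4 \right)} \right)} \right)} = 1082 - \left(18 - 9 \sqrt{2} \sqrt{0}\right) = 1082 - \left(18 - 9 \sqrt{2} \cdot 0\right) = 1082 + \left(-18 + 0\right) = 1082 - 18 = 1064$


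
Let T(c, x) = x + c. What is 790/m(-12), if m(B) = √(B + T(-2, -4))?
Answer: -395*I*√2/3 ≈ -186.2*I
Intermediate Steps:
T(c, x) = c + x
m(B) = √(-6 + B) (m(B) = √(B + (-2 - 4)) = √(B - 6) = √(-6 + B))
790/m(-12) = 790/(√(-6 - 12)) = 790/(√(-18)) = 790/((3*I*√2)) = 790*(-I*√2/6) = -395*I*√2/3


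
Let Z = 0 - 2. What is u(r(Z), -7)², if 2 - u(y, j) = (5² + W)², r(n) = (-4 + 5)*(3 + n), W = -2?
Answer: 277729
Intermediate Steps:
Z = -2
r(n) = 3 + n (r(n) = 1*(3 + n) = 3 + n)
u(y, j) = -527 (u(y, j) = 2 - (5² - 2)² = 2 - (25 - 2)² = 2 - 1*23² = 2 - 1*529 = 2 - 529 = -527)
u(r(Z), -7)² = (-527)² = 277729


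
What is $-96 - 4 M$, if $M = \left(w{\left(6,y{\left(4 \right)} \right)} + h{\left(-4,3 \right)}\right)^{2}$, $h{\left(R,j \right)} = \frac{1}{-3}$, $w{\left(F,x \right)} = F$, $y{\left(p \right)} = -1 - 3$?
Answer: $- \frac{2020}{9} \approx -224.44$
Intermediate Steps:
$y{\left(p \right)} = -4$
$h{\left(R,j \right)} = - \frac{1}{3}$
$M = \frac{289}{9}$ ($M = \left(6 - \frac{1}{3}\right)^{2} = \left(\frac{17}{3}\right)^{2} = \frac{289}{9} \approx 32.111$)
$-96 - 4 M = -96 - \frac{1156}{9} = - \frac{2020}{9}$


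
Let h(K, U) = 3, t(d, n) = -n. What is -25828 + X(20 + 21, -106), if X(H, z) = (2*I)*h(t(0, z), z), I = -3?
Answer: -25846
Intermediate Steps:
X(H, z) = -18 (X(H, z) = (2*(-3))*3 = -6*3 = -18)
-25828 + X(20 + 21, -106) = -25828 - 18 = -25846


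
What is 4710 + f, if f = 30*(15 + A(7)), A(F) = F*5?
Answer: 6210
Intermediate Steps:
A(F) = 5*F
f = 1500 (f = 30*(15 + 5*7) = 30*(15 + 35) = 30*50 = 1500)
4710 + f = 4710 + 1500 = 6210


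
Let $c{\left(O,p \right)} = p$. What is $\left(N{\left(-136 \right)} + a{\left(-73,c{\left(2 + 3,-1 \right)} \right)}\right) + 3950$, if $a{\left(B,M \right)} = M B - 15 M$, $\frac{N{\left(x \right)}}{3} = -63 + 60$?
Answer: $4029$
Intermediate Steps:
$N{\left(x \right)} = -9$ ($N{\left(x \right)} = 3 \left(-63 + 60\right) = 3 \left(-3\right) = -9$)
$a{\left(B,M \right)} = - 15 M + B M$ ($a{\left(B,M \right)} = B M - 15 M = - 15 M + B M$)
$\left(N{\left(-136 \right)} + a{\left(-73,c{\left(2 + 3,-1 \right)} \right)}\right) + 3950 = \left(-9 - \left(-15 - 73\right)\right) + 3950 = \left(-9 - -88\right) + 3950 = \left(-9 + 88\right) + 3950 = 79 + 3950 = 4029$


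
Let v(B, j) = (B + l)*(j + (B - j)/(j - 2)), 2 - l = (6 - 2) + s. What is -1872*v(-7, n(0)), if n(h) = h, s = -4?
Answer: 32760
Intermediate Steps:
l = 2 (l = 2 - ((6 - 2) - 4) = 2 - (4 - 4) = 2 - 1*0 = 2 + 0 = 2)
v(B, j) = (2 + B)*(j + (B - j)/(-2 + j)) (v(B, j) = (B + 2)*(j + (B - j)/(j - 2)) = (2 + B)*(j + (B - j)/(-2 + j)))
-1872*v(-7, n(0)) = -1872*((-7)² - 6*0 + 2*(-7) + 2*0² - 7*0² - 3*(-7)*0)/(-2 + 0) = -1872*(49 + 0 - 14 + 2*0 - 7*0 + 0)/(-2) = -(-936)*(49 + 0 - 14 + 0 + 0 + 0) = -(-936)*35 = -1872*(-35/2) = 32760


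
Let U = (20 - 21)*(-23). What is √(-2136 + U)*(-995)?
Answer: -995*I*√2113 ≈ -45738.0*I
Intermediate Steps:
U = 23 (U = -1*(-23) = 23)
√(-2136 + U)*(-995) = √(-2136 + 23)*(-995) = √(-2113)*(-995) = (I*√2113)*(-995) = -995*I*√2113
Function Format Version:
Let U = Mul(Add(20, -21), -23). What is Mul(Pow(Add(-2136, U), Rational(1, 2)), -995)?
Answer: Mul(-995, I, Pow(2113, Rational(1, 2))) ≈ Mul(-45738., I)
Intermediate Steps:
U = 23 (U = Mul(-1, -23) = 23)
Mul(Pow(Add(-2136, U), Rational(1, 2)), -995) = Mul(Pow(Add(-2136, 23), Rational(1, 2)), -995) = Mul(Pow(-2113, Rational(1, 2)), -995) = Mul(Mul(I, Pow(2113, Rational(1, 2))), -995) = Mul(-995, I, Pow(2113, Rational(1, 2)))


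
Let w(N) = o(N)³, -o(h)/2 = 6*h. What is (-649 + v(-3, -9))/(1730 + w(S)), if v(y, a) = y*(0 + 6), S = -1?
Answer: -667/3458 ≈ -0.19289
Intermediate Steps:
o(h) = -12*h
v(y, a) = 6*y (v(y, a) = y*6 = 6*y)
w(N) = -1728*N³ (w(N) = (-12*N)³ = -1728*N³)
(-649 + v(-3, -9))/(1730 + w(S)) = (-649 + 6*(-3))/(1730 - 1728*(-1)³) = (-649 - 18)/(1730 - 1728*(-1)) = -667/(1730 + 1728) = -667/3458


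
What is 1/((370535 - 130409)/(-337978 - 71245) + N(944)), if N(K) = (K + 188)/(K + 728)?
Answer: 171055214/15437441 ≈ 11.081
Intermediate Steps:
N(K) = (188 + K)/(728 + K)
1/((370535 - 130409)/(-337978 - 71245) + N(944)) = 1/((370535 - 130409)/(-337978 - 71245) + (188 + 944)/(728 + 944)) = 1/(240126/(-409223) + 1132/1672) = 1/(240126*(-1/409223) + (1/1672)*1132) = 1/(-240126/409223 + 283/418) = 1/(15437441/171055214) = 171055214/15437441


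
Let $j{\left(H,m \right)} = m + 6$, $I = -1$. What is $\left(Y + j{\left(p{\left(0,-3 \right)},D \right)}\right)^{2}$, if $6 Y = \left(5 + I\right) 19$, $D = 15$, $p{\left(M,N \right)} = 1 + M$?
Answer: $\frac{10201}{9} \approx 1133.4$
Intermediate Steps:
$j{\left(H,m \right)} = 6 + m$
$Y = \frac{38}{3}$ ($Y = \frac{\left(5 - 1\right) 19}{6} = \frac{4 \cdot 19}{6} = \frac{1}{6} \cdot 76 = \frac{38}{3} \approx 12.667$)
$\left(Y + j{\left(p{\left(0,-3 \right)},D \right)}\right)^{2} = \left(\frac{38}{3} + \left(6 + 15\right)\right)^{2} = \left(\frac{38}{3} + 21\right)^{2} = \left(\frac{101}{3}\right)^{2} = \frac{10201}{9}$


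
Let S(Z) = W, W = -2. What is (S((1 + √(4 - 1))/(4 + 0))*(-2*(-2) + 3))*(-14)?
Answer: 196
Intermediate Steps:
S(Z) = -2
(S((1 + √(4 - 1))/(4 + 0))*(-2*(-2) + 3))*(-14) = -2*(-2*(-2) + 3)*(-14) = -2*(4 + 3)*(-14) = -2*7*(-14) = -14*(-14) = 196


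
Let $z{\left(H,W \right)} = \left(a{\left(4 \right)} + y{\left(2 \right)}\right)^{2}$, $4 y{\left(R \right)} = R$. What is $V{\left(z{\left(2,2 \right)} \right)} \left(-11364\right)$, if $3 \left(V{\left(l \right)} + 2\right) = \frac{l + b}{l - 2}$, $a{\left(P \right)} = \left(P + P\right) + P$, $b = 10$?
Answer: $\frac{11504156}{617} \approx 18645.0$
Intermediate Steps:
$y{\left(R \right)} = \frac{R}{4}$
$a{\left(P \right)} = 3 P$ ($a{\left(P \right)} = 2 P + P = 3 P$)
$z{\left(H,W \right)} = \frac{625}{4}$ ($z{\left(H,W \right)} = \left(3 \cdot 4 + \frac{1}{4} \cdot 2\right)^{2} = \left(12 + \frac{1}{2}\right)^{2} = \left(\frac{25}{2}\right)^{2} = \frac{625}{4}$)
$V{\left(l \right)} = -2 + \frac{10 + l}{3 \left(-2 + l\right)}$ ($V{\left(l \right)} = -2 + \frac{\left(l + 10\right) \frac{1}{l - 2}}{3} = -2 + \frac{\left(10 + l\right) \frac{1}{-2 + l}}{3} = -2 + \frac{\frac{1}{-2 + l} \left(10 + l\right)}{3} = -2 + \frac{10 + l}{3 \left(-2 + l\right)}$)
$V{\left(z{\left(2,2 \right)} \right)} \left(-11364\right) = \frac{22 - \frac{3125}{4}}{3 \left(-2 + \frac{625}{4}\right)} \left(-11364\right) = \frac{22 - \frac{3125}{4}}{3 \cdot \frac{617}{4}} \left(-11364\right) = \frac{1}{3} \cdot \frac{4}{617} \left(- \frac{3037}{4}\right) \left(-11364\right) = \left(- \frac{3037}{1851}\right) \left(-11364\right) = \frac{11504156}{617}$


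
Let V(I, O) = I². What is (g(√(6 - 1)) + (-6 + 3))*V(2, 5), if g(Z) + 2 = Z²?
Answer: 0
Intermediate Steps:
g(Z) = -2 + Z²
(g(√(6 - 1)) + (-6 + 3))*V(2, 5) = ((-2 + (√(6 - 1))²) + (-6 + 3))*2² = ((-2 + (√5)²) - 3)*4 = ((-2 + 5) - 3)*4 = (3 - 3)*4 = 0*4 = 0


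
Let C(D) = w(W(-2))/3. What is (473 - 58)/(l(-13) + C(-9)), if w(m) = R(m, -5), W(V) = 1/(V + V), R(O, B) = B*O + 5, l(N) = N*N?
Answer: 4980/2053 ≈ 2.4257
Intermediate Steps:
l(N) = N²
R(O, B) = 5 + B*O
W(V) = 1/(2*V)
w(m) = 5 - 5*m
C(D) = 25/12 (C(D) = (5 - 5/(2*(-2)))/3 = (5 - 5*(-1)/(2*2))*(⅓) = (5 - 5*(-¼))*(⅓) = (5 + 5/4)*(⅓) = (25/4)*(⅓) = 25/12)
(473 - 58)/(l(-13) + C(-9)) = (473 - 58)/((-13)² + 25/12) = 415/(169 + 25/12) = 415/(2053/12) = 415*(12/2053) = 4980/2053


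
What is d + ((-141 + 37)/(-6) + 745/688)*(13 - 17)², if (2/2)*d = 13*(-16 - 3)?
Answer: 6148/129 ≈ 47.659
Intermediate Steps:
d = -247 (d = 13*(-16 - 3) = 13*(-19) = -247)
d + ((-141 + 37)/(-6) + 745/688)*(13 - 17)² = -247 + ((-141 + 37)/(-6) + 745/688)*(13 - 17)² = -247 + (-104*(-⅙) + 745*(1/688))*(-4)² = -247 + (52/3 + 745/688)*16 = -247 + (38011/2064)*16 = -247 + 38011/129 = 6148/129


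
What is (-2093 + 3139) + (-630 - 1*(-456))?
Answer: 872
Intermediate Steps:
(-2093 + 3139) + (-630 - 1*(-456)) = 1046 + (-630 + 456) = 1046 - 174 = 872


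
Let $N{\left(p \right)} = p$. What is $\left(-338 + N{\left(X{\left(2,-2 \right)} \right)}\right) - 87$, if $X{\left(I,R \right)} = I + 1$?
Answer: $-422$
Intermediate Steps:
$X{\left(I,R \right)} = 1 + I$
$\left(-338 + N{\left(X{\left(2,-2 \right)} \right)}\right) - 87 = \left(-338 + \left(1 + 2\right)\right) - 87 = \left(-338 + 3\right) - 87 = -335 - 87 = -422$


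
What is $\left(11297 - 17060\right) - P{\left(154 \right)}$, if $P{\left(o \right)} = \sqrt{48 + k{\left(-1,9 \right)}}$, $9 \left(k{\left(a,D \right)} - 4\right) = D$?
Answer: $-5763 - \sqrt{53} \approx -5770.3$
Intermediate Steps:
$k{\left(a,D \right)} = 4 + \frac{D}{9}$
$P{\left(o \right)} = \sqrt{53}$ ($P{\left(o \right)} = \sqrt{48 + \left(4 + \frac{1}{9} \cdot 9\right)} = \sqrt{48 + \left(4 + 1\right)} = \sqrt{48 + 5} = \sqrt{53}$)
$\left(11297 - 17060\right) - P{\left(154 \right)} = \left(11297 - 17060\right) - \sqrt{53} = -5763 - \sqrt{53}$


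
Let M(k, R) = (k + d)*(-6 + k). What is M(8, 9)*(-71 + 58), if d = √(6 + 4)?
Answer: -208 - 26*√10 ≈ -290.22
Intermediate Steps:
d = √10 ≈ 3.1623
M(k, R) = (-6 + k)*(k + √10) (M(k, R) = (k + √10)*(-6 + k) = (-6 + k)*(k + √10))
M(8, 9)*(-71 + 58) = (8² - 6*8 - 6*√10 + 8*√10)*(-71 + 58) = (64 - 48 - 6*√10 + 8*√10)*(-13) = (16 + 2*√10)*(-13) = -208 - 26*√10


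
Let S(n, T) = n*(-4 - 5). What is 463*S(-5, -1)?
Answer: 20835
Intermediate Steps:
S(n, T) = -9*n (S(n, T) = n*(-9) = -9*n)
463*S(-5, -1) = 463*(-9*(-5)) = 463*45 = 20835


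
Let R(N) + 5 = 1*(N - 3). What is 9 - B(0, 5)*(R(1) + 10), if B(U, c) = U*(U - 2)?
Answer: 9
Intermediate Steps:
B(U, c) = U*(-2 + U)
R(N) = -8 + N (R(N) = -5 + 1*(N - 3) = -5 + 1*(-3 + N) = -5 + (-3 + N) = -8 + N)
9 - B(0, 5)*(R(1) + 10) = 9 - 0*(-2 + 0)*((-8 + 1) + 10) = 9 - 0*(-2)*(-7 + 10) = 9 - 0*3 = 9 - 1*0 = 9 + 0 = 9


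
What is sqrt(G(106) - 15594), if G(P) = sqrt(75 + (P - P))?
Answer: sqrt(-15594 + 5*sqrt(3)) ≈ 124.84*I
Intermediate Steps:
G(P) = 5*sqrt(3) (G(P) = sqrt(75 + 0) = sqrt(75) = 5*sqrt(3))
sqrt(G(106) - 15594) = sqrt(5*sqrt(3) - 15594) = sqrt(-15594 + 5*sqrt(3))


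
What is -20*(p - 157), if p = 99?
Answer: 1160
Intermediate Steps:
-20*(p - 157) = -20*(99 - 157) = -20*(-58) = 1160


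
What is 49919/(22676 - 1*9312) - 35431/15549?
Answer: 302690647/207796836 ≈ 1.4567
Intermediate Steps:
49919/(22676 - 1*9312) - 35431/15549 = 49919/(22676 - 9312) - 35431*1/15549 = 49919/13364 - 35431/15549 = 302690647/207796836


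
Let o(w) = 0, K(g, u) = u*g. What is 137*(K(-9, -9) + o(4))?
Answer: 11097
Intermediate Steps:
K(g, u) = g*u
137*(K(-9, -9) + o(4)) = 137*(-9*(-9) + 0) = 137*(81 + 0) = 137*81 = 11097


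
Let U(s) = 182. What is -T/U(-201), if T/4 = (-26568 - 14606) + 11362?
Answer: 59624/91 ≈ 655.21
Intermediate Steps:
T = -119248 (T = 4*((-26568 - 14606) + 11362) = 4*(-41174 + 11362) = 4*(-29812) = -119248)
-T/U(-201) = -(-119248)/182 = -1*(-59624/91) = 59624/91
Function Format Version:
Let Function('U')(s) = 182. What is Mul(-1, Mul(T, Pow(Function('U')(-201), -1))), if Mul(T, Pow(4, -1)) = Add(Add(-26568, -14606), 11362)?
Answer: Rational(59624, 91) ≈ 655.21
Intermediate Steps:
T = -119248 (T = Mul(4, Add(Add(-26568, -14606), 11362)) = Mul(4, Add(-41174, 11362)) = Mul(4, -29812) = -119248)
Mul(-1, Mul(T, Pow(Function('U')(-201), -1))) = Mul(-1, Mul(-119248, Pow(182, -1))) = Mul(-1, Mul(-119248, Rational(1, 182))) = Mul(-1, Rational(-59624, 91)) = Rational(59624, 91)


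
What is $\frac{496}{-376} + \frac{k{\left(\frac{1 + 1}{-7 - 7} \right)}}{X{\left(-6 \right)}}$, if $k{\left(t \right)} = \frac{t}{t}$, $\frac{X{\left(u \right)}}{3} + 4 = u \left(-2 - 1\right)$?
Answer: $- \frac{2557}{1974} \approx -1.2953$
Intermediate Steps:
$X{\left(u \right)} = -12 - 9 u$ ($X{\left(u \right)} = -12 + 3 u \left(-2 - 1\right) = -12 + 3 u \left(-3\right) = -12 + 3 \left(- 3 u\right) = -12 - 9 u$)
$k{\left(t \right)} = 1$
$\frac{496}{-376} + \frac{k{\left(\frac{1 + 1}{-7 - 7} \right)}}{X{\left(-6 \right)}} = \frac{496}{-376} + 1 \frac{1}{-12 - -54} = 496 \left(- \frac{1}{376}\right) + 1 \frac{1}{-12 + 54} = - \frac{62}{47} + 1 \cdot \frac{1}{42} = - \frac{62}{47} + \frac{1}{42} = - \frac{2557}{1974}$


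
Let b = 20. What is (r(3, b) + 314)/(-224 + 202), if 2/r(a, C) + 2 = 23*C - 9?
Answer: -70494/4939 ≈ -14.273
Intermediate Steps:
r(a, C) = 2/(-11 + 23*C) (r(a, C) = 2/(-2 + (23*C - 9)) = 2/(-2 + (-9 + 23*C)) = 2/(-11 + 23*C))
(r(3, b) + 314)/(-224 + 202) = (2/(-11 + 23*20) + 314)/(-224 + 202) = (2/(-11 + 460) + 314)/(-22) = (2/449 + 314)*(-1/22) = (140988/449)*(-1/22) = -70494/4939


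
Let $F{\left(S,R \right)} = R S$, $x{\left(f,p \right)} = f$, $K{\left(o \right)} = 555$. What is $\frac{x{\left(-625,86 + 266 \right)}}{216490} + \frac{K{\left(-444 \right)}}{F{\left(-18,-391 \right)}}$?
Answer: $\frac{1929220}{25394277} \approx 0.075971$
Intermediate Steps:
$\frac{x{\left(-625,86 + 266 \right)}}{216490} + \frac{K{\left(-444 \right)}}{F{\left(-18,-391 \right)}} = - \frac{625}{216490} + \frac{555}{\left(-391\right) \left(-18\right)} = \left(-625\right) \frac{1}{216490} + \frac{555}{7038} = - \frac{125}{43298} + 555 \cdot \frac{1}{7038} = - \frac{125}{43298} + \frac{185}{2346} = \frac{1929220}{25394277}$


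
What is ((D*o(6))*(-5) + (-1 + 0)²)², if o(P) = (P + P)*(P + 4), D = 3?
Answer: 3236401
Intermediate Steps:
o(P) = 2*P*(4 + P) (o(P) = (2*P)*(4 + P) = 2*P*(4 + P))
((D*o(6))*(-5) + (-1 + 0)²)² = ((3*(2*6*(4 + 6)))*(-5) + (-1 + 0)²)² = ((3*(2*6*10))*(-5) + (-1)²)² = ((3*120)*(-5) + 1)² = (360*(-5) + 1)² = (-1800 + 1)² = (-1799)² = 3236401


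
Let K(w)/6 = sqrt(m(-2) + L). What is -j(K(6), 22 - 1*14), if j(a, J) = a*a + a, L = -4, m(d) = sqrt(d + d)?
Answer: 144 - 72*I - 6*sqrt(-4 + 2*I) ≈ 141.08 - 84.349*I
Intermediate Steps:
m(d) = sqrt(2)*sqrt(d) (m(d) = sqrt(2*d) = sqrt(2)*sqrt(d))
K(w) = 6*sqrt(-4 + 2*I) (K(w) = 6*sqrt(sqrt(2)*sqrt(-2) - 4) = 6*sqrt(sqrt(2)*(I*sqrt(2)) - 4) = 6*sqrt(2*I - 4) = 6*sqrt(-4 + 2*I))
j(a, J) = a + a**2 (j(a, J) = a**2 + a = a + a**2)
-j(K(6), 22 - 1*14) = -6*sqrt(-4 + 2*I)*(1 + 6*sqrt(-4 + 2*I))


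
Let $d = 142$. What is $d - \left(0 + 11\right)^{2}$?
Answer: $21$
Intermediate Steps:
$d - \left(0 + 11\right)^{2} = 142 - \left(0 + 11\right)^{2} = 142 - 11^{2} = 142 - 121 = 21$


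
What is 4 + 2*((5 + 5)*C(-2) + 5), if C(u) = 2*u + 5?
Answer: 34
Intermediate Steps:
C(u) = 5 + 2*u
4 + 2*((5 + 5)*C(-2) + 5) = 4 + 2*((5 + 5)*(5 + 2*(-2)) + 5) = 4 + 2*(10*(5 - 4) + 5) = 4 + 2*(10*1 + 5) = 4 + 2*(10 + 5) = 4 + 2*15 = 4 + 30 = 34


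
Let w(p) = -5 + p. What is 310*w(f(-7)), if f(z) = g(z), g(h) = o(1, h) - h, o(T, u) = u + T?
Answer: -1240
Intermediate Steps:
o(T, u) = T + u
g(h) = 1 (g(h) = (1 + h) - h = 1)
f(z) = 1
310*w(f(-7)) = 310*(-5 + 1) = 310*(-4) = -1240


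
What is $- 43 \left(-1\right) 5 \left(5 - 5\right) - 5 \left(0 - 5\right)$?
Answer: $25$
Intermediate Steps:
$- 43 \left(-1\right) 5 \left(5 - 5\right) - 5 \left(0 - 5\right) = - 43 \left(\left(-5\right) 0\right) - -25 = \left(-43\right) 0 + 25 = 0 + 25 = 25$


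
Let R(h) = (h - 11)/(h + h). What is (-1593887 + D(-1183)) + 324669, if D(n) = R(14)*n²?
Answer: -4477091/4 ≈ -1.1193e+6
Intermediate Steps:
R(h) = (-11 + h)/(2*h) (R(h) = (-11 + h)/((2*h)) = (-11 + h)*(1/(2*h)) = (-11 + h)/(2*h))
D(n) = 3*n²/28 (D(n) = ((½)*(-11 + 14)/14)*n² = ((½)*(1/14)*3)*n² = 3*n²/28)
(-1593887 + D(-1183)) + 324669 = (-1593887 + (3/28)*(-1183)²) + 324669 = (-1593887 + (3/28)*1399489) + 324669 = (-1593887 + 599781/4) + 324669 = -5775767/4 + 324669 = -4477091/4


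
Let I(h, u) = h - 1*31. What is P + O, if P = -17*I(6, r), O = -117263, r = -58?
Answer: -116838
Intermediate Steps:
I(h, u) = -31 + h (I(h, u) = h - 31 = -31 + h)
P = 425 (P = -17*(-31 + 6) = -17*(-25) = 425)
P + O = 425 - 117263 = -116838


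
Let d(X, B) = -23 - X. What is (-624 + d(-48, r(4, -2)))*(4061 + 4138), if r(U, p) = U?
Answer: -4911201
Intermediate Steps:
(-624 + d(-48, r(4, -2)))*(4061 + 4138) = (-624 + (-23 - 1*(-48)))*(4061 + 4138) = (-624 + (-23 + 48))*8199 = (-624 + 25)*8199 = -599*8199 = -4911201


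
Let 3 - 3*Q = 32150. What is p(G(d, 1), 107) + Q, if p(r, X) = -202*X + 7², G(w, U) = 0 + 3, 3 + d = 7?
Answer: -96842/3 ≈ -32281.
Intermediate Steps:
d = 4 (d = -3 + 7 = 4)
G(w, U) = 3
Q = -32147/3 (Q = 1 - ⅓*32150 = 1 - 32150/3 = -32147/3 ≈ -10716.)
p(r, X) = 49 - 202*X (p(r, X) = -202*X + 49 = 49 - 202*X)
p(G(d, 1), 107) + Q = (49 - 202*107) - 32147/3 = (49 - 21614) - 32147/3 = -21565 - 32147/3 = -96842/3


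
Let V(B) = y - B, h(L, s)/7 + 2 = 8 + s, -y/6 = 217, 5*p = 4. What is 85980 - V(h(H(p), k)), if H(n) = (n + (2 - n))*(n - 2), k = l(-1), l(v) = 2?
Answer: 87338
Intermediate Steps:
k = 2
p = ⅘ (p = (⅕)*4 = ⅘ ≈ 0.80000)
y = -1302 (y = -6*217 = -1302)
H(n) = -4 + 2*n (H(n) = 2*(-2 + n) = -4 + 2*n)
h(L, s) = 42 + 7*s (h(L, s) = -14 + 7*(8 + s) = -14 + (56 + 7*s) = 42 + 7*s)
V(B) = -1302 - B
85980 - V(h(H(p), k)) = 85980 - (-1302 - (42 + 7*2)) = 85980 - (-1302 - (42 + 14)) = 85980 - (-1302 - 1*56) = 85980 - (-1302 - 56) = 85980 - 1*(-1358) = 85980 + 1358 = 87338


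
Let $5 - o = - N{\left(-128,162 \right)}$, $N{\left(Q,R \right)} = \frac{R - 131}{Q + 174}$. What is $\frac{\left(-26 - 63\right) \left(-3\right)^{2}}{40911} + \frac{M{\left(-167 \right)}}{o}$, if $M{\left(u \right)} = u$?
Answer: $- \frac{104829121}{3559257} \approx -29.453$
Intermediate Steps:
$N{\left(Q,R \right)} = \frac{-131 + R}{174 + Q}$
$o = \frac{261}{46}$ ($o = 5 - - \frac{-131 + 162}{174 - 128} = 5 - - \frac{31}{46} = 5 + \frac{31}{46} = \frac{261}{46} \approx 5.6739$)
$\frac{\left(-26 - 63\right) \left(-3\right)^{2}}{40911} + \frac{M{\left(-167 \right)}}{o} = \frac{\left(-26 - 63\right) \left(-3\right)^{2}}{40911} - \frac{167}{\frac{261}{46}} = \left(-89\right) 9 \cdot \frac{1}{40911} - \frac{7682}{261} = \left(-801\right) \frac{1}{40911} - \frac{7682}{261} = - \frac{267}{13637} - \frac{7682}{261} = - \frac{104829121}{3559257}$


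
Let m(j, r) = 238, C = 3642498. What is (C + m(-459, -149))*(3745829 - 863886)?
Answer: 10498157516048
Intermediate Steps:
(C + m(-459, -149))*(3745829 - 863886) = (3642498 + 238)*(3745829 - 863886) = 3642736*2881943 = 10498157516048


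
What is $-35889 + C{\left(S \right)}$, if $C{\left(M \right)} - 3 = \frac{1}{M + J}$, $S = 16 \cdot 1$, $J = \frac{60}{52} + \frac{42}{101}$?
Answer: $- \frac{827852821}{23069} \approx -35886.0$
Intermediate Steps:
$J = \frac{2061}{1313}$ ($J = 60 \cdot \frac{1}{52} + 42 \cdot \frac{1}{101} = \frac{15}{13} + \frac{42}{101} = \frac{2061}{1313} \approx 1.5697$)
$S = 16$
$C{\left(M \right)} = 3 + \frac{1}{\frac{2061}{1313} + M}$ ($C{\left(M \right)} = 3 + \frac{1}{M + \frac{2061}{1313}} = 3 + \frac{1}{\frac{2061}{1313} + M}$)
$-35889 + C{\left(S \right)} = -35889 + \frac{7496 + 3939 \cdot 16}{2061 + 1313 \cdot 16} = -35889 + \frac{7496 + 63024}{2061 + 21008} = -35889 + \frac{1}{23069} \cdot 70520 = -35889 + \frac{70520}{23069} = - \frac{827852821}{23069}$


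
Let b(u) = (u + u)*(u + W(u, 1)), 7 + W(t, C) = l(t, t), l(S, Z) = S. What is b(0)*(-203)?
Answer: 0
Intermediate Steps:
W(t, C) = -7 + t
b(u) = 2*u*(-7 + 2*u) (b(u) = (u + u)*(u + (-7 + u)) = (2*u)*(-7 + 2*u) = 2*u*(-7 + 2*u))
b(0)*(-203) = (2*0*(-7 + 2*0))*(-203) = (2*0*(-7 + 0))*(-203) = (2*0*(-7))*(-203) = 0*(-203) = 0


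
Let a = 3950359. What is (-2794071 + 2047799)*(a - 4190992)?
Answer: 179577670176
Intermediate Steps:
(-2794071 + 2047799)*(a - 4190992) = (-2794071 + 2047799)*(3950359 - 4190992) = -746272*(-240633) = 179577670176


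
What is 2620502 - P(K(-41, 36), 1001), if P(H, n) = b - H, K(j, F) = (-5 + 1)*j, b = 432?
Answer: 2620234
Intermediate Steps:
K(j, F) = -4*j
P(H, n) = 432 - H
2620502 - P(K(-41, 36), 1001) = 2620502 - (432 - (-4)*(-41)) = 2620502 - (432 - 1*164) = 2620502 - (432 - 164) = 2620502 - 1*268 = 2620502 - 268 = 2620234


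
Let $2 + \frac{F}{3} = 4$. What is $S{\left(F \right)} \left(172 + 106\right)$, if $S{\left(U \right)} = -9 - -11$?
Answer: $556$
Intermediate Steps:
$F = 6$ ($F = -6 + 3 \cdot 4 = -6 + 12 = 6$)
$S{\left(U \right)} = 2$ ($S{\left(U \right)} = -9 + 11 = 2$)
$S{\left(F \right)} \left(172 + 106\right) = 2 \left(172 + 106\right) = 2 \cdot 278 = 556$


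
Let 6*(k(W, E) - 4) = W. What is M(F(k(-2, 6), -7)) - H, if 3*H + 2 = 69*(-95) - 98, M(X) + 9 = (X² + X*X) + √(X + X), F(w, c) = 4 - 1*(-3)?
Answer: 6922/3 + √14 ≈ 2311.1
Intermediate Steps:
k(W, E) = 4 + W/6
F(w, c) = 7 (F(w, c) = 4 + 3 = 7)
M(X) = -9 + 2*X² + √2*√X (M(X) = -9 + ((X² + X*X) + √(X + X)) = -9 + ((X² + X²) + √(2*X)) = -9 + (2*X² + √2*√X) = -9 + 2*X² + √2*√X)
H = -6655/3 (H = -⅔ + (69*(-95) - 98)/3 = -⅔ + (-6555 - 98)/3 = -⅔ + (⅓)*(-6653) = -⅔ - 6653/3 = -6655/3 ≈ -2218.3)
M(F(k(-2, 6), -7)) - H = (-9 + 2*7² + √2*√7) - 1*(-6655/3) = (-9 + 2*49 + √14) + 6655/3 = (-9 + 98 + √14) + 6655/3 = (89 + √14) + 6655/3 = 6922/3 + √14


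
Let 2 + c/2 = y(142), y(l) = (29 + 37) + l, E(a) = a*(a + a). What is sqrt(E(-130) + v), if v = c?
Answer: 2*sqrt(8553) ≈ 184.96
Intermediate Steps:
E(a) = 2*a**2 (E(a) = a*(2*a) = 2*a**2)
y(l) = 66 + l
c = 412 (c = -4 + 2*(66 + 142) = -4 + 2*208 = -4 + 416 = 412)
v = 412
sqrt(E(-130) + v) = sqrt(2*(-130)**2 + 412) = sqrt(2*16900 + 412) = sqrt(33800 + 412) = sqrt(34212) = 2*sqrt(8553)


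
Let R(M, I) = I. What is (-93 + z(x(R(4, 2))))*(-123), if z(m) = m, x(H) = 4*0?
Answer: 11439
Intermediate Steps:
x(H) = 0
(-93 + z(x(R(4, 2))))*(-123) = (-93 + 0)*(-123) = -93*(-123) = 11439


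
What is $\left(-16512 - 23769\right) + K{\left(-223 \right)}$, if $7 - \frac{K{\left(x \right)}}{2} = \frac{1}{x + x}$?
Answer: $- \frac{8979540}{223} \approx -40267.0$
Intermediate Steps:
$K{\left(x \right)} = 14 - \frac{1}{x}$ ($K{\left(x \right)} = 14 - \frac{2}{x + x} = 14 - \frac{2}{2 x} = 14 - 2 \frac{1}{2 x} = 14 - \frac{1}{x}$)
$\left(-16512 - 23769\right) + K{\left(-223 \right)} = \left(-16512 - 23769\right) + \left(14 - \frac{1}{-223}\right) = \left(-16512 - 23769\right) + \left(14 - - \frac{1}{223}\right) = -40281 + \left(14 + \frac{1}{223}\right) = -40281 + \frac{3123}{223} = - \frac{8979540}{223}$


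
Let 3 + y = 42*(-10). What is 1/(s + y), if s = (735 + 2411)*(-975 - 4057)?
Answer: -1/15831095 ≈ -6.3167e-8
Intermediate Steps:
y = -423 (y = -3 + 42*(-10) = -3 - 420 = -423)
s = -15830672 (s = 3146*(-5032) = -15830672)
1/(s + y) = 1/(-15830672 - 423) = 1/(-15831095) = -1/15831095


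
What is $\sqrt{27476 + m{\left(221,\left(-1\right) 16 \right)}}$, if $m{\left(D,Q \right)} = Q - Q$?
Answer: $2 \sqrt{6869} \approx 165.76$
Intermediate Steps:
$m{\left(D,Q \right)} = 0$
$\sqrt{27476 + m{\left(221,\left(-1\right) 16 \right)}} = \sqrt{27476 + 0} = \sqrt{27476} = 2 \sqrt{6869}$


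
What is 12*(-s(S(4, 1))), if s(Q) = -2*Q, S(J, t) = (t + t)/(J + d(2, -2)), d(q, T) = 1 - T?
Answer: 48/7 ≈ 6.8571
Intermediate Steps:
S(J, t) = 2*t/(3 + J) (S(J, t) = (t + t)/(J + (1 - 1*(-2))) = (2*t)/(J + (1 + 2)) = (2*t)/(J + 3) = (2*t)/(3 + J) = 2*t/(3 + J))
12*(-s(S(4, 1))) = 12*(-(-2)*2*1/(3 + 4)) = 12*(-(-2)*2*1/7) = 12*(-(-2)*2*1*(1/7)) = 12*(-(-2)*2/7) = 12*(-1*(-4/7)) = 12*(4/7) = 48/7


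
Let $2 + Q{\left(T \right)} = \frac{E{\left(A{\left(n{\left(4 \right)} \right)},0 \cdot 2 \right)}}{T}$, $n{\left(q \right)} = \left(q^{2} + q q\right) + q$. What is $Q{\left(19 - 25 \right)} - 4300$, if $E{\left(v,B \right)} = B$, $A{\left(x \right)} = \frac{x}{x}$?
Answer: $-4302$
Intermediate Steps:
$n{\left(q \right)} = q + 2 q^{2}$ ($n{\left(q \right)} = \left(q^{2} + q^{2}\right) + q = 2 q^{2} + q = q + 2 q^{2}$)
$A{\left(x \right)} = 1$
$Q{\left(T \right)} = -2$ ($Q{\left(T \right)} = -2 + \frac{0 \cdot 2}{T} = -2 + \frac{0}{T} = -2 + 0 = -2$)
$Q{\left(19 - 25 \right)} - 4300 = -2 - 4300 = -4302$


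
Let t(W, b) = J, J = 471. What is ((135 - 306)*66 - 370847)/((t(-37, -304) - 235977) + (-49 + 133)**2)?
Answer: 382133/228450 ≈ 1.6727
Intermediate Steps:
t(W, b) = 471
((135 - 306)*66 - 370847)/((t(-37, -304) - 235977) + (-49 + 133)**2) = ((135 - 306)*66 - 370847)/((471 - 235977) + (-49 + 133)**2) = (-171*66 - 370847)/(-235506 + 84**2) = (-11286 - 370847)/(-235506 + 7056) = -382133/(-228450) = -382133*(-1/228450) = 382133/228450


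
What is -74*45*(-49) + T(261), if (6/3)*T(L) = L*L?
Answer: 394461/2 ≈ 1.9723e+5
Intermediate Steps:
T(L) = L²/2 (T(L) = (L*L)/2 = L²/2)
-74*45*(-49) + T(261) = -74*45*(-49) + (½)*261² = -3330*(-49) + (½)*68121 = 163170 + 68121/2 = 394461/2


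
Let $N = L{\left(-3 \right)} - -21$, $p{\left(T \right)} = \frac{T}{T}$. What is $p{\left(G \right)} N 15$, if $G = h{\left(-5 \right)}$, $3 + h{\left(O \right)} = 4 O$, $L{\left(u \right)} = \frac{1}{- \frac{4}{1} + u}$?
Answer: $\frac{2190}{7} \approx 312.86$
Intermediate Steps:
$L{\left(u \right)} = \frac{1}{-4 + u}$ ($L{\left(u \right)} = \frac{1}{\left(-4\right) 1 + u} = \frac{1}{-4 + u}$)
$h{\left(O \right)} = -3 + 4 O$
$G = -23$ ($G = -3 + 4 \left(-5\right) = -3 - 20 = -23$)
$p{\left(T \right)} = 1$
$N = \frac{146}{7}$ ($N = \frac{1}{-4 - 3} - -21 = \frac{1}{-7} + 21 = - \frac{1}{7} + 21 = \frac{146}{7} \approx 20.857$)
$p{\left(G \right)} N 15 = 1 \cdot \frac{146}{7} \cdot 15 = \frac{146}{7} \cdot 15 = \frac{2190}{7}$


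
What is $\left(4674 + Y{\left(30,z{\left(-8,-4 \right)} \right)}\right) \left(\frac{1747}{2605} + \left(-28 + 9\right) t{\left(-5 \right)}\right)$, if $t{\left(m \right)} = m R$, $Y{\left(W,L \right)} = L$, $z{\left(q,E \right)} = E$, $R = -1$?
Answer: $- \frac{229509952}{521} \approx -4.4052 \cdot 10^{5}$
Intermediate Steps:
$t{\left(m \right)} = - m$ ($t{\left(m \right)} = m \left(-1\right) = - m$)
$\left(4674 + Y{\left(30,z{\left(-8,-4 \right)} \right)}\right) \left(\frac{1747}{2605} + \left(-28 + 9\right) t{\left(-5 \right)}\right) = \left(4674 - 4\right) \left(\frac{1747}{2605} + \left(-28 + 9\right) \left(\left(-1\right) \left(-5\right)\right)\right) = 4670 \left(1747 \cdot \frac{1}{2605} - 95\right) = 4670 \left(\frac{1747}{2605} - 95\right) = 4670 \left(- \frac{245728}{2605}\right) = - \frac{229509952}{521}$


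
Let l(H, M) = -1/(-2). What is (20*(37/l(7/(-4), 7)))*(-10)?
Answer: -14800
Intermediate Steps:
l(H, M) = 1/2 (l(H, M) = -1*(-1/2) = 1/2)
(20*(37/l(7/(-4), 7)))*(-10) = (20*(37/(1/2)))*(-10) = (20*(37*2))*(-10) = (20*74)*(-10) = 1480*(-10) = -14800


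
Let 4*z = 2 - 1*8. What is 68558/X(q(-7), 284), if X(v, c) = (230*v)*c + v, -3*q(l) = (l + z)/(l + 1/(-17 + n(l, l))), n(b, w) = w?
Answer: -69797/26758 ≈ -2.6085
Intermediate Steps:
z = -3/2 (z = (2 - 1*8)/4 = (2 - 8)/4 = (¼)*(-6) = -3/2 ≈ -1.5000)
q(l) = -(-3/2 + l)/(3*(l + 1/(-17 + l))) (q(l) = -(l - 3/2)/(3*(l + 1/(-17 + l))) = -(-3/2 + l)/(3*(l + 1/(-17 + l))))
X(v, c) = v + 230*c*v (X(v, c) = 230*c*v + v = v + 230*c*v)
68558/X(q(-7), 284) = 68558/((((-51 - 2*(-7)² + 37*(-7))/(6*(1 + (-7)² - 17*(-7))))*(1 + 230*284))) = 68558/((((-51 - 2*49 - 259)/(6*(1 + 49 + 119)))*(1 + 65320))) = 68558/((((⅙)*(-51 - 98 - 259)/169)*65321)) = 68558/((((⅙)*(1/169)*(-408))*65321)) = 68558/((-68/169*65321)) = 68558/(-4441828/169) = 68558*(-169/4441828) = -69797/26758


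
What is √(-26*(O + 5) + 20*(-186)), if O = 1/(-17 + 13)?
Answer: I*√15374/2 ≈ 61.996*I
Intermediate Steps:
O = -¼ (O = 1/(-4) = -¼ ≈ -0.25000)
√(-26*(O + 5) + 20*(-186)) = √(-26*(-¼ + 5) + 20*(-186)) = √(-26*19/4 - 3720) = √(-247/2 - 3720) = √(-7687/2) = I*√15374/2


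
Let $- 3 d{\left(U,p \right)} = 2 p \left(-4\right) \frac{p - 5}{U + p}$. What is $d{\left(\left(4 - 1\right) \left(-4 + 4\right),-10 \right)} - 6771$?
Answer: $-6811$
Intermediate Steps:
$d{\left(U,p \right)} = \frac{8 p \left(-5 + p\right)}{3 \left(U + p\right)}$ ($d{\left(U,p \right)} = - \frac{2 p \left(-4\right) \frac{p - 5}{U + p}}{3} = - \frac{- 8 p \frac{-5 + p}{U + p}}{3} = - \frac{\left(-8\right) p \frac{1}{U + p} \left(-5 + p\right)}{3} = \frac{8 p \left(-5 + p\right)}{3 \left(U + p\right)}$)
$d{\left(\left(4 - 1\right) \left(-4 + 4\right),-10 \right)} - 6771 = \frac{8}{3} \left(-10\right) \frac{1}{\left(4 - 1\right) \left(-4 + 4\right) - 10} \left(-5 - 10\right) - 6771 = \frac{8}{3} \left(-10\right) \frac{1}{3 \cdot 0 - 10} \left(-15\right) - 6771 = \frac{8}{3} \left(-10\right) \frac{1}{0 - 10} \left(-15\right) - 6771 = \frac{8}{3} \left(-10\right) \frac{1}{-10} \left(-15\right) - 6771 = \frac{8}{3} \left(-10\right) \left(- \frac{1}{10}\right) \left(-15\right) - 6771 = -40 - 6771 = -6811$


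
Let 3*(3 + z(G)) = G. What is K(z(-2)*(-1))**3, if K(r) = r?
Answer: 1331/27 ≈ 49.296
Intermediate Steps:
z(G) = -3 + G/3
K(z(-2)*(-1))**3 = ((-3 + (1/3)*(-2))*(-1))**3 = ((-3 - 2/3)*(-1))**3 = (-11/3*(-1))**3 = (11/3)**3 = 1331/27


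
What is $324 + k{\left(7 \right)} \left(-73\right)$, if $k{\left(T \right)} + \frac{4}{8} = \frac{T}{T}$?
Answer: $\frac{575}{2} \approx 287.5$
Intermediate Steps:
$k{\left(T \right)} = \frac{1}{2}$ ($k{\left(T \right)} = - \frac{1}{2} + \frac{T}{T} = - \frac{1}{2} + 1 = \frac{1}{2}$)
$324 + k{\left(7 \right)} \left(-73\right) = 324 + \frac{1}{2} \left(-73\right) = 324 - \frac{73}{2} = \frac{575}{2}$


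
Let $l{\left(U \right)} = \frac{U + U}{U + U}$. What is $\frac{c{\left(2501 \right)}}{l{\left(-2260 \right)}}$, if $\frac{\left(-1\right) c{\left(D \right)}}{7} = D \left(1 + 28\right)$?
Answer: $-507703$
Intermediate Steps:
$c{\left(D \right)} = - 203 D$ ($c{\left(D \right)} = - 7 D \left(1 + 28\right) = - 7 D 29 = - 7 \cdot 29 D = - 203 D$)
$l{\left(U \right)} = 1$ ($l{\left(U \right)} = \frac{2 U}{2 U} = 2 U \frac{1}{2 U} = 1$)
$\frac{c{\left(2501 \right)}}{l{\left(-2260 \right)}} = \frac{\left(-203\right) 2501}{1} = \left(-507703\right) 1 = -507703$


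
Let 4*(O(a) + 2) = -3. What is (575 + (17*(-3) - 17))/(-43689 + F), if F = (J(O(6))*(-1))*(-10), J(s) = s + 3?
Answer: -6/517 ≈ -0.011605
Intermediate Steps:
O(a) = -11/4 (O(a) = -2 + (¼)*(-3) = -2 - ¾ = -11/4)
J(s) = 3 + s
F = 5/2 (F = ((3 - 11/4)*(-1))*(-10) = ((¼)*(-1))*(-10) = -¼*(-10) = 5/2 ≈ 2.5000)
(575 + (17*(-3) - 17))/(-43689 + F) = (575 + (17*(-3) - 17))/(-43689 + 5/2) = (575 + (-51 - 17))/(-87373/2) = (575 - 68)*(-2/87373) = 507*(-2/87373) = -6/517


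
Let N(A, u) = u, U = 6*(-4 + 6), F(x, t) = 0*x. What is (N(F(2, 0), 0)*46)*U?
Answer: 0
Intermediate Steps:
F(x, t) = 0
U = 12 (U = 6*2 = 12)
(N(F(2, 0), 0)*46)*U = (0*46)*12 = 0*12 = 0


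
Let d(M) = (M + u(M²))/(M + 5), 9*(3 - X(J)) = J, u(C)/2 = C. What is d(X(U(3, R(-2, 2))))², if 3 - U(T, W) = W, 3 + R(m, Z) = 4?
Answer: 87025/15876 ≈ 5.4815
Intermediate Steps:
R(m, Z) = 1 (R(m, Z) = -3 + 4 = 1)
U(T, W) = 3 - W
u(C) = 2*C
X(J) = 3 - J/9
d(M) = (M + 2*M²)/(5 + M) (d(M) = (M + 2*M²)/(M + 5) = (M + 2*M²)/(5 + M))
d(X(U(3, R(-2, 2))))² = ((3 - (3 - 1*1)/9)*(1 + 2*(3 - (3 - 1*1)/9))/(5 + (3 - (3 - 1*1)/9)))² = ((3 - (3 - 1)/9)*(1 + 2*(3 - (3 - 1)/9))/(5 + (3 - (3 - 1)/9)))² = ((3 - ⅑*2)*(1 + 2*(3 - ⅑*2))/(5 + (3 - ⅑*2)))² = ((3 - 2/9)*(1 + 2*(3 - 2/9))/(5 + (3 - 2/9)))² = (25*(1 + 2*(25/9))/(9*(5 + 25/9)))² = (25*(1 + 50/9)/(9*(70/9)))² = ((25/9)*(9/70)*(59/9))² = (295/126)² = 87025/15876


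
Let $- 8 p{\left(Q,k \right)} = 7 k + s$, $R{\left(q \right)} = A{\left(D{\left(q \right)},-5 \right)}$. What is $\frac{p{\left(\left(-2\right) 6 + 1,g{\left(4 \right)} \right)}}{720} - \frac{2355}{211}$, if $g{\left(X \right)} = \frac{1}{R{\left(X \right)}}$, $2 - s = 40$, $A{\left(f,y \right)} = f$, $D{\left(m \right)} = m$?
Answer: $- \frac{10845721}{972288} \approx -11.155$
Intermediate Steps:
$R{\left(q \right)} = q$
$s = -38$ ($s = 2 - 40 = -38$)
$g{\left(X \right)} = \frac{1}{X}$
$p{\left(Q,k \right)} = \frac{19}{4} - \frac{7 k}{8}$ ($p{\left(Q,k \right)} = - \frac{7 k - 38}{8} = - \frac{-38 + 7 k}{8} = \frac{19}{4} - \frac{7 k}{8}$)
$\frac{p{\left(\left(-2\right) 6 + 1,g{\left(4 \right)} \right)}}{720} - \frac{2355}{211} = \frac{\frac{19}{4} - \frac{7}{8 \cdot 4}}{720} - \frac{2355}{211} = \left(\frac{19}{4} - \frac{7}{32}\right) \frac{1}{720} - \frac{2355}{211} = \frac{145}{32} \cdot \frac{1}{720} - \frac{2355}{211} = \frac{29}{4608} - \frac{2355}{211} = - \frac{10845721}{972288}$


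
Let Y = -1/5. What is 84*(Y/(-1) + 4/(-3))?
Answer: -476/5 ≈ -95.200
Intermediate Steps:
Y = -⅕ (Y = -1*⅕ = -⅕ ≈ -0.20000)
84*(Y/(-1) + 4/(-3)) = 84*(-⅕/(-1) + 4/(-3)) = 84*(-⅕*(-1) + 4*(-⅓)) = 84*(⅕ - 4/3) = 84*(-17/15) = -476/5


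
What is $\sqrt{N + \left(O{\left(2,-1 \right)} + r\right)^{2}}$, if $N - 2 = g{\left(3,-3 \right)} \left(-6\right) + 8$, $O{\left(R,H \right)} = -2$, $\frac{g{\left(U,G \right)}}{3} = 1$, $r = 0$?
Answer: $2 i \approx 2.0 i$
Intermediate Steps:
$g{\left(U,G \right)} = 3$ ($g{\left(U,G \right)} = 3 \cdot 1 = 3$)
$N = -8$ ($N = 2 + \left(3 \left(-6\right) + 8\right) = 2 + \left(-18 + 8\right) = 2 - 10 = -8$)
$\sqrt{N + \left(O{\left(2,-1 \right)} + r\right)^{2}} = \sqrt{-8 + \left(-2 + 0\right)^{2}} = \sqrt{-8 + \left(-2\right)^{2}} = \sqrt{-8 + 4} = \sqrt{-4} = 2 i$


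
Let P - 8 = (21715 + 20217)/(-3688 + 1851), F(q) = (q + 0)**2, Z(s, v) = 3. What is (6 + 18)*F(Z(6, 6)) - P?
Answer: 38548/167 ≈ 230.83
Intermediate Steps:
F(q) = q**2
P = -2476/167 (P = 8 + (21715 + 20217)/(-3688 + 1851) = 8 + 41932/(-1837) = 8 + 41932*(-1/1837) = 8 - 3812/167 = -2476/167 ≈ -14.826)
(6 + 18)*F(Z(6, 6)) - P = (6 + 18)*3**2 - 1*(-2476/167) = 24*9 + 2476/167 = 216 + 2476/167 = 38548/167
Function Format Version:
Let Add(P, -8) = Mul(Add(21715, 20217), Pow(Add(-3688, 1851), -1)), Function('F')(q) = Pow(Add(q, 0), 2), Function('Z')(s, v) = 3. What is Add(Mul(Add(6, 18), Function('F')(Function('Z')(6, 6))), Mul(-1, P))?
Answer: Rational(38548, 167) ≈ 230.83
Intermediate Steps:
Function('F')(q) = Pow(q, 2)
P = Rational(-2476, 167) (P = Add(8, Mul(Add(21715, 20217), Pow(Add(-3688, 1851), -1))) = Add(8, Mul(41932, Pow(-1837, -1))) = Add(8, Mul(41932, Rational(-1, 1837))) = Add(8, Rational(-3812, 167)) = Rational(-2476, 167) ≈ -14.826)
Add(Mul(Add(6, 18), Function('F')(Function('Z')(6, 6))), Mul(-1, P)) = Add(Mul(Add(6, 18), Pow(3, 2)), Mul(-1, Rational(-2476, 167))) = Add(Mul(24, 9), Rational(2476, 167)) = Add(216, Rational(2476, 167)) = Rational(38548, 167)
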